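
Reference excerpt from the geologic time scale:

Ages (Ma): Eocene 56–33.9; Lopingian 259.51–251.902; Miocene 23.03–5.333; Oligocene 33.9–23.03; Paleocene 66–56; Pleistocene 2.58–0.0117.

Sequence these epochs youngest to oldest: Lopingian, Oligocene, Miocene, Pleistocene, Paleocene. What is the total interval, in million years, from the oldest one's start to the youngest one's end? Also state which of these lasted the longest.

Pleistocene → Miocene → Oligocene → Paleocene → Lopingian; total span 259.4983 Myr; longest is Miocene

From the excerpt: Lopingian 259.51–251.902; Oligocene 33.9–23.03; Miocene 23.03–5.333; Pleistocene 2.58–0.0117; Paleocene 66–56 (Ma).
Larger Ma is earlier, so the oldest is Lopingian and the youngest is Pleistocene; youngest to oldest: Pleistocene, Miocene, Oligocene, Paleocene, Lopingian.
Oldest start 259.51 minus youngest end 0.0117 gives 259.4983 Myr overall.
Individual lengths (start − end): Oligocene 10.87; Lopingian 7.608; Paleocene 10; Pleistocene 2.5683; Miocene 17.697. The largest is Miocene at 17.697 Myr.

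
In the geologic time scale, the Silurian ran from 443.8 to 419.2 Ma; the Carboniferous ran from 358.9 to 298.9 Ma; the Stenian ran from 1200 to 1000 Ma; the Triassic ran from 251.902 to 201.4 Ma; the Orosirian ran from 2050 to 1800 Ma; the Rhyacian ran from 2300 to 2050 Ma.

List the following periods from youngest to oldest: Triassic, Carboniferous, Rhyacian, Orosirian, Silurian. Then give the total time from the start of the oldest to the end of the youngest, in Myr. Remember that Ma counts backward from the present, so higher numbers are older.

From the excerpt: Triassic 251.902–201.4; Carboniferous 358.9–298.9; Rhyacian 2300–2050; Orosirian 2050–1800; Silurian 443.8–419.2 (Ma).
Larger Ma is earlier, so the oldest is Rhyacian and the youngest is Triassic; youngest to oldest: Triassic, Carboniferous, Silurian, Orosirian, Rhyacian.
Oldest start 2300 minus youngest end 201.4 gives 2098.6 Myr overall.

Triassic → Carboniferous → Silurian → Orosirian → Rhyacian; total span 2098.6 Myr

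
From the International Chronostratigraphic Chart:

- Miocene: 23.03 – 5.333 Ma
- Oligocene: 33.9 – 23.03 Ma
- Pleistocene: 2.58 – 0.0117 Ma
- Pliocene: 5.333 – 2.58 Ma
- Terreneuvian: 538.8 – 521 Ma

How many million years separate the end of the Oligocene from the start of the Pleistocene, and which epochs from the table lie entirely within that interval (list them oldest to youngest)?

20.45 million years; Miocene, Pliocene

End of Oligocene = 23.03 Ma; start of Pleistocene = 2.58 Ma.
Gap = 23.03 − 2.58 = 20.45 Myr.
Epochs wholly inside 23.03–2.58 Ma: Miocene (23.03–5.333), Pliocene (5.333–2.58).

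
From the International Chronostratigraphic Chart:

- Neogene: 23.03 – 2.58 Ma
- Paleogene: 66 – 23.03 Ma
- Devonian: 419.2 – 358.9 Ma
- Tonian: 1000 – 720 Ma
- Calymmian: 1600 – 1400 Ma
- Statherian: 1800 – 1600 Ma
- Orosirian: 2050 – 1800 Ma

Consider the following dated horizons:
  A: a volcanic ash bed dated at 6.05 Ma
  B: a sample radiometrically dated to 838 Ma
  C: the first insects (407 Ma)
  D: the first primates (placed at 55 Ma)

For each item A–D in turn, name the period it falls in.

Match each age against the start–end ranges in the excerpt: A = 6.05 Ma → Neogene (23.03–2.58); B = 838 Ma → Tonian (1000–720); C = 407 Ma → Devonian (419.2–358.9); D = 55 Ma → Paleogene (66–23.03).

A — Neogene; B — Tonian; C — Devonian; D — Paleogene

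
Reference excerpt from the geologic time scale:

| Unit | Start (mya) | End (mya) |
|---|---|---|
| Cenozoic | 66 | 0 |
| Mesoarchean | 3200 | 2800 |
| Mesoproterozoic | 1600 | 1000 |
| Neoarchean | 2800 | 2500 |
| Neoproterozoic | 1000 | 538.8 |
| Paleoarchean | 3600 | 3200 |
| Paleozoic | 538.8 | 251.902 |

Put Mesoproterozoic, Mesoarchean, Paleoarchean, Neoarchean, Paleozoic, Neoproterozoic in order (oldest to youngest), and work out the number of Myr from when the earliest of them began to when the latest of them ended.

Start ages (Ma): Paleoarchean 3600, Mesoarchean 3200, Neoarchean 2800, Mesoproterozoic 1600, Neoproterozoic 1000, Paleozoic 538.8.
Ordered oldest to youngest: Paleoarchean, Mesoarchean, Neoarchean, Mesoproterozoic, Neoproterozoic, Paleozoic.
Span = 3600 − 251.902 = 3348.098 Myr.

Paleoarchean → Mesoarchean → Neoarchean → Mesoproterozoic → Neoproterozoic → Paleozoic; total span 3348.098 Myr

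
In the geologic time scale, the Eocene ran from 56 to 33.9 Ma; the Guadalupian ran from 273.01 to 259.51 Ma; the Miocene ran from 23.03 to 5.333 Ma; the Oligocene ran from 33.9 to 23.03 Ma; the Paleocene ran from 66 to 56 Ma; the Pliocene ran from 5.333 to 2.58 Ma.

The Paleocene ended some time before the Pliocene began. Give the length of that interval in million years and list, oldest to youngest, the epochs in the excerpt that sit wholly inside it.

50.667 million years; Eocene, Oligocene, Miocene

End of Paleocene = 56 Ma; start of Pliocene = 5.333 Ma.
Gap = 56 − 5.333 = 50.667 Myr.
Epochs wholly inside 56–5.333 Ma: Eocene (56–33.9), Oligocene (33.9–23.03), Miocene (23.03–5.333).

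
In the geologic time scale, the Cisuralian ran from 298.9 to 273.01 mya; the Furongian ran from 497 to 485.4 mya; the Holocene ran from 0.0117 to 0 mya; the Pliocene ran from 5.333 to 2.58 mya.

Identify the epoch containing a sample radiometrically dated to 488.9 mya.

Furongian

488.9 Ma lies between 497 and 485.4 Ma, so it falls in the Furongian.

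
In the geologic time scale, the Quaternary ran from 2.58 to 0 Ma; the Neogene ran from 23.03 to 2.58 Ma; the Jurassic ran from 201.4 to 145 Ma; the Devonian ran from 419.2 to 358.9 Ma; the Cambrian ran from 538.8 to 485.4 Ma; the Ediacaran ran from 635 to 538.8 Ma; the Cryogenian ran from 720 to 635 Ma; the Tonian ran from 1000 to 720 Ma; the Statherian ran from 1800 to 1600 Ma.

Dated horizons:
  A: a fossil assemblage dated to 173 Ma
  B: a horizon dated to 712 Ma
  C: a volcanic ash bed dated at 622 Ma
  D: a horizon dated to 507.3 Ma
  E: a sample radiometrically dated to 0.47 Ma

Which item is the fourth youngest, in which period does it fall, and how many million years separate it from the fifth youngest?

C, in the Ediacaran; 90 million years to B

Sorted youngest-first by Ma: E (0.47), A (173), D (507.3), C (622), B (712).
The fourth youngest is C at 622 Ma, which lies in 635–538.8 Ma: the Ediacaran.
The fifth youngest is B at 712 Ma; separation = |622 − 712| = 90 Myr.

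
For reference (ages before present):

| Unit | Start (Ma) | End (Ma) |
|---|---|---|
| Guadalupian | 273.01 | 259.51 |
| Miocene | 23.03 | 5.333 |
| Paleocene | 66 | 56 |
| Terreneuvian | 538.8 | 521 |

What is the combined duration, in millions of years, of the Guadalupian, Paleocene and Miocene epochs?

41.197 million years

Each duration: Guadalupian = 13.5; Paleocene = 10; Miocene = 17.697.
Sum: 13.5 + 10 + 17.697 = 41.197 Myr.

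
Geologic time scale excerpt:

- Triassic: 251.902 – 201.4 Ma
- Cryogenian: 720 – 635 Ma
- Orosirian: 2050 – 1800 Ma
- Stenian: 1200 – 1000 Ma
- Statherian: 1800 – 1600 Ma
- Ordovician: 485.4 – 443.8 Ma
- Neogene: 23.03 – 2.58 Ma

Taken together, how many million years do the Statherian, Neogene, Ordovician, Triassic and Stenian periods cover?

512.552 million years

Each duration: Statherian = 200; Neogene = 20.45; Ordovician = 41.6; Triassic = 50.502; Stenian = 200.
Sum: 200 + 20.45 + 41.6 + 50.502 + 200 = 512.552 Myr.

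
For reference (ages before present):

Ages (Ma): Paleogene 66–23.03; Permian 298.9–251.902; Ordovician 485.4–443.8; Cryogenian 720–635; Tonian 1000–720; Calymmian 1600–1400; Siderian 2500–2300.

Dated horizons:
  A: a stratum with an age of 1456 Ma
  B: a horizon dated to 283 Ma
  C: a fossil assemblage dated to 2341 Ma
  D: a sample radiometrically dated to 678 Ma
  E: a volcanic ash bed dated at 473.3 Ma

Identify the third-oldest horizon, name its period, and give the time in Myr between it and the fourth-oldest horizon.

D, in the Cryogenian; 204.7 million years to E

Sorted oldest-first by Ma: C (2341), A (1456), D (678), E (473.3), B (283).
The third oldest is D at 678 Ma, which lies in 720–635 Ma: the Cryogenian.
The fourth oldest is E at 473.3 Ma; separation = |678 − 473.3| = 204.7 Myr.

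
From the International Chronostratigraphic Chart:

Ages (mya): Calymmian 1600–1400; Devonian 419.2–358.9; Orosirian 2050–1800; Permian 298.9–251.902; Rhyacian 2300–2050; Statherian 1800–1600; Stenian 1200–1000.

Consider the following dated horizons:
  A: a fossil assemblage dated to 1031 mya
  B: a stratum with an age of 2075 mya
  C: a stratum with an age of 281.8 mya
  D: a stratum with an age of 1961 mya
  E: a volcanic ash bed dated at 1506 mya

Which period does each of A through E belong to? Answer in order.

A: 1031 Ma lies in 1200–1000 Ma, so Stenian.
B: 2075 Ma lies in 2300–2050 Ma, so Rhyacian.
C: 281.8 Ma lies in 298.9–251.902 Ma, so Permian.
D: 1961 Ma lies in 2050–1800 Ma, so Orosirian.
E: 1506 Ma lies in 1600–1400 Ma, so Calymmian.

A — Stenian; B — Rhyacian; C — Permian; D — Orosirian; E — Calymmian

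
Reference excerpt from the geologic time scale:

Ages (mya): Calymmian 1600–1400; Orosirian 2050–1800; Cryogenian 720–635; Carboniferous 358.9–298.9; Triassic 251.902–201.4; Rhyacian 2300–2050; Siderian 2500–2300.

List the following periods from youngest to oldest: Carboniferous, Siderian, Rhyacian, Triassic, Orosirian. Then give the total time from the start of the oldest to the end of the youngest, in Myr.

Start ages (Ma): Siderian 2500, Rhyacian 2300, Orosirian 2050, Carboniferous 358.9, Triassic 251.902.
Ordered youngest to oldest: Triassic, Carboniferous, Orosirian, Rhyacian, Siderian.
Span = 2500 − 201.4 = 2298.6 Myr.

Triassic, Carboniferous, Orosirian, Rhyacian, Siderian; total span 2298.6 Myr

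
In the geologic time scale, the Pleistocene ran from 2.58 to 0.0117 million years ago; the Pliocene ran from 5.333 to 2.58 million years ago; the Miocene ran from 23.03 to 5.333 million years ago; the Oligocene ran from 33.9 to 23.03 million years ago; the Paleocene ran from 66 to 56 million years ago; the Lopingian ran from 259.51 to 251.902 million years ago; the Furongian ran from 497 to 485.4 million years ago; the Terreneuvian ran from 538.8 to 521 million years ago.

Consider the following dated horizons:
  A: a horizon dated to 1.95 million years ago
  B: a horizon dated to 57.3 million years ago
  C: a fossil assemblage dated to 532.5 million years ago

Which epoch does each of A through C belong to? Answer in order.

A — Pleistocene; B — Paleocene; C — Terreneuvian

A: 1.95 Ma lies in 2.58–0.0117 Ma, so Pleistocene.
B: 57.3 Ma lies in 66–56 Ma, so Paleocene.
C: 532.5 Ma lies in 538.8–521 Ma, so Terreneuvian.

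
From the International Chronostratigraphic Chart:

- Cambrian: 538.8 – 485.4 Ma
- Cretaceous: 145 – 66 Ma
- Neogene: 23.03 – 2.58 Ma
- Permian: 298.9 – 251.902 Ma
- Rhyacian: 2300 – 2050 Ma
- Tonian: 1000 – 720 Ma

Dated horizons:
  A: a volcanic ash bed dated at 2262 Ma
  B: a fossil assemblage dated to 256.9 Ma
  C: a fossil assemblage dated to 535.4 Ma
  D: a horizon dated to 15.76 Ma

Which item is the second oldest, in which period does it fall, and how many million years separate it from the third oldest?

C, in the Cambrian; 278.5 million years to B

Larger Ma means older, so oldest first: A 2262 > C 535.4 > B 256.9 > D 15.76.
Counting 2 along gives C (535.4 Ma); the excerpt puts that inside the Cambrian, 538.8–485.4 Ma.
Next in line is B (256.9 Ma), and 535.4 − 256.9 = 278.5 Myr.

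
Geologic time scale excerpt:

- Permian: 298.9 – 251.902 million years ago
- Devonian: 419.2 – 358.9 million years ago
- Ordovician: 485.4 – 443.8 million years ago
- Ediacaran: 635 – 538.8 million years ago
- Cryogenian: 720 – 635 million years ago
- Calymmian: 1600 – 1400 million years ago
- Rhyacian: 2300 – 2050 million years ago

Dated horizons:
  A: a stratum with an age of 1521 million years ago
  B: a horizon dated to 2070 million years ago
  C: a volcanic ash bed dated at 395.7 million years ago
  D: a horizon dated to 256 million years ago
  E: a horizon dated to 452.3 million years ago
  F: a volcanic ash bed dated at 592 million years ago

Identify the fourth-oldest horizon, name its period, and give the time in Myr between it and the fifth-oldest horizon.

Sorted oldest-first by Ma: B (2070), A (1521), F (592), E (452.3), C (395.7), D (256).
The fourth oldest is E at 452.3 Ma, which lies in 485.4–443.8 Ma: the Ordovician.
The fifth oldest is C at 395.7 Ma; separation = |452.3 − 395.7| = 56.6 Myr.

E, in the Ordovician; 56.6 million years to C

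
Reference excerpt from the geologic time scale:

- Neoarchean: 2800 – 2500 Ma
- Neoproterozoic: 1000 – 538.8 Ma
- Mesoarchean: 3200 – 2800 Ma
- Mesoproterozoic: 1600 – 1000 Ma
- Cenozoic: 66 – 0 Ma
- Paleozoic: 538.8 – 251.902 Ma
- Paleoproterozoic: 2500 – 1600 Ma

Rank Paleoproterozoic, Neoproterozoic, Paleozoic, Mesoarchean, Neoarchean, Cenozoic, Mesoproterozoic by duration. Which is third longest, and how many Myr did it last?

Start − end for each: Paleoproterozoic 2500 − 1600 = 900; Neoproterozoic 1000 − 538.8 = 461.2; Paleozoic 538.8 − 251.902 = 286.898; Mesoarchean 3200 − 2800 = 400; Neoarchean 2800 − 2500 = 300; Cenozoic 66 − 0 = 66; Mesoproterozoic 1600 − 1000 = 600.
Ranking these from longest: Paleoproterozoic > Mesoproterozoic > Neoproterozoic > Mesoarchean > Neoarchean > Paleozoic > Cenozoic.
Position 3 in that ranking is Neoproterozoic, which lasted 461.2 Myr.

Neoproterozoic, 461.2 million years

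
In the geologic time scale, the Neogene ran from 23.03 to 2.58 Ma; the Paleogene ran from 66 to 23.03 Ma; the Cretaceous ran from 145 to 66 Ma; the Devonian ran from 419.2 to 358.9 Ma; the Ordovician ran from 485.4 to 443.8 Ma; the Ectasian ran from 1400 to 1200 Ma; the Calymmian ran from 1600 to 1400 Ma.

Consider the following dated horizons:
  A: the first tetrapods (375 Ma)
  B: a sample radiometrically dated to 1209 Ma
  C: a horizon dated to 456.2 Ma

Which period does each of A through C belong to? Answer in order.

Match each age against the start–end ranges in the excerpt: A = 375 Ma → Devonian (419.2–358.9); B = 1209 Ma → Ectasian (1400–1200); C = 456.2 Ma → Ordovician (485.4–443.8).

A — Devonian; B — Ectasian; C — Ordovician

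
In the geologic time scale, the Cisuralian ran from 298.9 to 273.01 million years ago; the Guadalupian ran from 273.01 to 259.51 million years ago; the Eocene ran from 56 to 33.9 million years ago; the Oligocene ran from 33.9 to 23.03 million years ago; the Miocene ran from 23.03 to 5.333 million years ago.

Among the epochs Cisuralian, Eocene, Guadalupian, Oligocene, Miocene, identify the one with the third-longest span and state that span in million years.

Durations: Cisuralian 25.89; Eocene 22.1; Guadalupian 13.5; Oligocene 10.87; Miocene 17.697 Myr.
Sorted longest-first: Cisuralian (25.89), Eocene (22.1), Miocene (17.697), Guadalupian (13.5), Oligocene (10.87).
The third longest is Miocene at 17.697 Myr.

Miocene, 17.697 million years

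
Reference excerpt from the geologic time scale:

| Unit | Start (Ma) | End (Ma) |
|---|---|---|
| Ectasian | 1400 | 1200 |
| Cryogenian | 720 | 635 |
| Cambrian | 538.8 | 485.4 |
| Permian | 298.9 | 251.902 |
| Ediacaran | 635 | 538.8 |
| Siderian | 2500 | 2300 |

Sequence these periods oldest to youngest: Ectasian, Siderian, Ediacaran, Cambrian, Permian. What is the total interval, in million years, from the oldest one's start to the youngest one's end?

From the excerpt: Ectasian 1400–1200; Siderian 2500–2300; Ediacaran 635–538.8; Cambrian 538.8–485.4; Permian 298.9–251.902 (Ma).
Larger Ma is earlier, so the oldest is Siderian and the youngest is Permian; oldest to youngest: Siderian, Ectasian, Ediacaran, Cambrian, Permian.
Oldest start 2500 minus youngest end 251.902 gives 2248.098 Myr overall.

Siderian → Ectasian → Ediacaran → Cambrian → Permian; total span 2248.098 Myr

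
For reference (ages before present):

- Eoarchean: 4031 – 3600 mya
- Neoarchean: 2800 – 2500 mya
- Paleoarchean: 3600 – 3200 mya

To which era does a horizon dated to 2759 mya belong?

Neoarchean

2759 Ma lies between 2800 and 2500 Ma, so it falls in the Neoarchean.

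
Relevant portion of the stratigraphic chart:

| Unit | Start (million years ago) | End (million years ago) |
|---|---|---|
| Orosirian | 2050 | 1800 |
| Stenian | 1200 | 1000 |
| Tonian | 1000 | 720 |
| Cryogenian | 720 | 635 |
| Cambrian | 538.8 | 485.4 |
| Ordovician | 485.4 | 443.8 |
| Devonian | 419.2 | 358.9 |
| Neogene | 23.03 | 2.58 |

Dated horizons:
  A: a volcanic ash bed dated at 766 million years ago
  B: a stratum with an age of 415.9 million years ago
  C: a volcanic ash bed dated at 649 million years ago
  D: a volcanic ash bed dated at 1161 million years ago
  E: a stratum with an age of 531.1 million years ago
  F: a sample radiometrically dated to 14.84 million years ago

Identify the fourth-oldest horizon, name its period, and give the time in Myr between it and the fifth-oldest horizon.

Larger Ma means older, so oldest first: D 1161 > A 766 > C 649 > E 531.1 > B 415.9 > F 14.84.
Counting 4 along gives E (531.1 Ma); the excerpt puts that inside the Cambrian, 538.8–485.4 Ma.
Next in line is B (415.9 Ma), and 531.1 − 415.9 = 115.2 Myr.

E, in the Cambrian; 115.2 million years to B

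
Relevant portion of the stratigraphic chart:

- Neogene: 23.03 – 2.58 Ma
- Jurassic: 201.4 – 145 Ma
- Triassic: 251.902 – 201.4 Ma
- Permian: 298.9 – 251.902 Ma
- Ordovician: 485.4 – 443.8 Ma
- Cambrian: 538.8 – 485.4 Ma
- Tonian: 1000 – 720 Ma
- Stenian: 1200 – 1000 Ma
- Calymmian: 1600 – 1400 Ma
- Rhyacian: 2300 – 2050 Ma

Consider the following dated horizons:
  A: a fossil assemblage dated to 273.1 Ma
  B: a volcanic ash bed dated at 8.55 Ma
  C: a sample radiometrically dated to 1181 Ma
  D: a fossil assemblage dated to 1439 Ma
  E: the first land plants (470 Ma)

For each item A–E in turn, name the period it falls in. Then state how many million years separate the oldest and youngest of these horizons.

A: 273.1 Ma lies in 298.9–251.902 Ma, so Permian.
B: 8.55 Ma lies in 23.03–2.58 Ma, so Neogene.
C: 1181 Ma lies in 1200–1000 Ma, so Stenian.
D: 1439 Ma lies in 1600–1400 Ma, so Calymmian.
E: 470 Ma lies in 485.4–443.8 Ma, so Ordovician.
Oldest = 1439 Ma, youngest = 8.55 Ma → span 1430.45 Myr.

A — Permian; B — Neogene; C — Stenian; D — Calymmian; E — Ordovician; span 1430.45 million years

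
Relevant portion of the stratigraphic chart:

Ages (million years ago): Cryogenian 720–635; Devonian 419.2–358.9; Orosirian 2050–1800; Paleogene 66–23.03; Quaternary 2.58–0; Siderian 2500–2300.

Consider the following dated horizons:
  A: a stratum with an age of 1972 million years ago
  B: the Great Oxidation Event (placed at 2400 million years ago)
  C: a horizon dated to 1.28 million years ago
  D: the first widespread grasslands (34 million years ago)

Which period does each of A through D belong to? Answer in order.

Match each age against the start–end ranges in the excerpt: A = 1972 Ma → Orosirian (2050–1800); B = 2400 Ma → Siderian (2500–2300); C = 1.28 Ma → Quaternary (2.58–0); D = 34 Ma → Paleogene (66–23.03).

A — Orosirian; B — Siderian; C — Quaternary; D — Paleogene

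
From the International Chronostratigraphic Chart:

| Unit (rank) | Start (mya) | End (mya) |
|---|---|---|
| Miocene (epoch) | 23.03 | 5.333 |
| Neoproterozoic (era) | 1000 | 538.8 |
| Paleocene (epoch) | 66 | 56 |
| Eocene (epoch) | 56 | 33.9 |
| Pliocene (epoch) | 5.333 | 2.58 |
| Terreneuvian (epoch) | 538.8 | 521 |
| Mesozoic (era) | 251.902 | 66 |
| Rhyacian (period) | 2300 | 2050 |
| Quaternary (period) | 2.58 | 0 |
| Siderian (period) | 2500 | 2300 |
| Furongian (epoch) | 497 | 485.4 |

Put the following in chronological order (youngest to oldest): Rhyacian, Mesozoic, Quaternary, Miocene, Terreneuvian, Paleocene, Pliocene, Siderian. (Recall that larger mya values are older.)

Read off each span (Ma): Rhyacian 2300–2050; Mesozoic 251.902–66; Quaternary 2.58–0; Miocene 23.03–5.333; Terreneuvian 538.8–521; Paleocene 66–56; Pliocene 5.333–2.58; Siderian 2500–2300.
Larger Ma is older, so oldest→youngest is Siderian, Rhyacian, Terreneuvian, Mesozoic, Paleocene, Miocene, Pliocene, Quaternary; reverse it for youngest→oldest.

Quaternary, Pliocene, Miocene, Paleocene, Mesozoic, Terreneuvian, Rhyacian, Siderian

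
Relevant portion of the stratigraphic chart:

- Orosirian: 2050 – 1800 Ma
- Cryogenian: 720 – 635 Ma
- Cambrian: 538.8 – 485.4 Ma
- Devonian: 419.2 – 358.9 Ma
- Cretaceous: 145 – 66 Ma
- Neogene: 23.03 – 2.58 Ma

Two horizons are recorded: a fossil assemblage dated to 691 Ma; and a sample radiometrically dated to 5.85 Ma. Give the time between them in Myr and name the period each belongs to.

Elapsed time: 691 − 5.85 = 685.15 Myr.
691 Ma lies within 720–635 Ma: Cryogenian.
5.85 Ma lies within 23.03–2.58 Ma: Neogene.

685.15 million years apart; the first in the Cryogenian, the second in the Neogene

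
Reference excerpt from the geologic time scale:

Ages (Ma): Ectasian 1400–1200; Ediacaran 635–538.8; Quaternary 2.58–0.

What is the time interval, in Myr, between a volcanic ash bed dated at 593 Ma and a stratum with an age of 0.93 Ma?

593 − 0.93 = 592.07 million years.

592.07 million years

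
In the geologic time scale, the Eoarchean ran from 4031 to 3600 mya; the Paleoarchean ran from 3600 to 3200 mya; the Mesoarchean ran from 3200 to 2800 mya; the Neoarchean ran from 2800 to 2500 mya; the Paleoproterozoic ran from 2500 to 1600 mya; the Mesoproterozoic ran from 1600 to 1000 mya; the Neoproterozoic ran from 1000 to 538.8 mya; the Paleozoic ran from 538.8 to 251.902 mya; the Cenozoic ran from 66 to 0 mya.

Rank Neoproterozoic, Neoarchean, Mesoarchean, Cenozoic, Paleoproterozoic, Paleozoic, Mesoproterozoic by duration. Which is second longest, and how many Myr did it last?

Mesoproterozoic, 600 million years

Start − end for each: Neoproterozoic 1000 − 538.8 = 461.2; Neoarchean 2800 − 2500 = 300; Mesoarchean 3200 − 2800 = 400; Cenozoic 66 − 0 = 66; Paleoproterozoic 2500 − 1600 = 900; Paleozoic 538.8 − 251.902 = 286.898; Mesoproterozoic 1600 − 1000 = 600.
Ranking these from longest: Paleoproterozoic > Mesoproterozoic > Neoproterozoic > Mesoarchean > Neoarchean > Paleozoic > Cenozoic.
Position 2 in that ranking is Mesoproterozoic, which lasted 600 Myr.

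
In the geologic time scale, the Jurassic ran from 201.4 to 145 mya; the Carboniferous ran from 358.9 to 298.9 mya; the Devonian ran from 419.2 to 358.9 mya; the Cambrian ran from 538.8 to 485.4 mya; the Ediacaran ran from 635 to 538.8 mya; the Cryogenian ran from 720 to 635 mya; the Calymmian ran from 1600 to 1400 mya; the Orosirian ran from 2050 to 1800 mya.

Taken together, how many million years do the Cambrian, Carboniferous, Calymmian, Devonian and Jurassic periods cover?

Each duration: Cambrian = 53.4; Carboniferous = 60; Calymmian = 200; Devonian = 60.3; Jurassic = 56.4.
Sum: 53.4 + 60 + 200 + 60.3 + 56.4 = 430.1 Myr.

430.1 million years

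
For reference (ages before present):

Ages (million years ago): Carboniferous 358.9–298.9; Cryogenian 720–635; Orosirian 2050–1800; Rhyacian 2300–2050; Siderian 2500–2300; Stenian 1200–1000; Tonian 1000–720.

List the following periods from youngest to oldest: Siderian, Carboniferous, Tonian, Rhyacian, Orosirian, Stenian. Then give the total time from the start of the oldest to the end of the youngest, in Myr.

Carboniferous, Tonian, Stenian, Orosirian, Rhyacian, Siderian; total span 2201.1 Myr

From the excerpt: Siderian 2500–2300; Carboniferous 358.9–298.9; Tonian 1000–720; Rhyacian 2300–2050; Orosirian 2050–1800; Stenian 1200–1000 (Ma).
Larger Ma is earlier, so the oldest is Siderian and the youngest is Carboniferous; youngest to oldest: Carboniferous, Tonian, Stenian, Orosirian, Rhyacian, Siderian.
Oldest start 2500 minus youngest end 298.9 gives 2201.1 Myr overall.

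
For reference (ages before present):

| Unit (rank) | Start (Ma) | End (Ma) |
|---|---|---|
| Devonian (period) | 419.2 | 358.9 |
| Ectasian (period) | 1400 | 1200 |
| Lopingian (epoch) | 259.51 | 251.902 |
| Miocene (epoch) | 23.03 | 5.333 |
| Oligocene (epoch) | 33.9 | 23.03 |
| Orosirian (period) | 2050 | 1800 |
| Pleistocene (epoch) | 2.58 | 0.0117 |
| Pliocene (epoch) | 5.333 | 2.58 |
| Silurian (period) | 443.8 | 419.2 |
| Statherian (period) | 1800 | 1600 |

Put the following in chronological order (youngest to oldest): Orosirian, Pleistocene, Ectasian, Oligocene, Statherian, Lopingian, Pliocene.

Pleistocene, Pliocene, Oligocene, Lopingian, Ectasian, Statherian, Orosirian

Sorting by start age (ascending Ma, since larger Ma = older): Pleistocene start 2.58, Pliocene start 5.333, Oligocene start 33.9, Lopingian start 259.51, Ectasian start 1400, Statherian start 1800, Orosirian start 2050.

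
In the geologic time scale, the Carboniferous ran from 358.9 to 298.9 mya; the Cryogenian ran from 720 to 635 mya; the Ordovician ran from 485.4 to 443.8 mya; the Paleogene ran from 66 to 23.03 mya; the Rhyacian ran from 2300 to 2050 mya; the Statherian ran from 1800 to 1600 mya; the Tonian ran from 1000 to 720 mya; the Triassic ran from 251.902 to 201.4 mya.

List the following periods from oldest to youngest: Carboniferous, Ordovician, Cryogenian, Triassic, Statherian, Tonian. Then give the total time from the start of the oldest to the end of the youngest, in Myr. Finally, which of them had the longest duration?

Statherian, Tonian, Cryogenian, Ordovician, Carboniferous, Triassic; total span 1598.6 Myr; longest is Tonian

Start ages (Ma): Statherian 1800, Tonian 1000, Cryogenian 720, Ordovician 485.4, Carboniferous 358.9, Triassic 251.902.
Ordered oldest to youngest: Statherian, Tonian, Cryogenian, Ordovician, Carboniferous, Triassic.
Span = 1800 − 201.4 = 1598.6 Myr.
Durations: Statherian 200, Ordovician 41.6, Cryogenian 85, Tonian 280, Triassic 50.502, Carboniferous 60 → longest is Tonian (280 Myr).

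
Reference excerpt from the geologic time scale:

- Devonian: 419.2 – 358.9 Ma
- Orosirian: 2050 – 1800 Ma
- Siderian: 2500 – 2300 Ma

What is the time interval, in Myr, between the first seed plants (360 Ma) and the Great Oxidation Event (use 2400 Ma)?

2040 million years

2400 − 360 = 2040 million years.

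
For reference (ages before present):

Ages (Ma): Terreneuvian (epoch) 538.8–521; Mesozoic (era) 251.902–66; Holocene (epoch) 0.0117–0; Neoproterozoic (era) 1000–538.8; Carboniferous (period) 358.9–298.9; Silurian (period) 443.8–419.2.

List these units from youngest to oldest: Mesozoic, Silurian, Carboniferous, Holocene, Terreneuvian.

Sorting by start age (ascending Ma, since larger Ma = older): Holocene began 0.0117, Mesozoic began 251.902, Carboniferous began 358.9, Silurian began 443.8, Terreneuvian began 538.8.

Holocene → Mesozoic → Carboniferous → Silurian → Terreneuvian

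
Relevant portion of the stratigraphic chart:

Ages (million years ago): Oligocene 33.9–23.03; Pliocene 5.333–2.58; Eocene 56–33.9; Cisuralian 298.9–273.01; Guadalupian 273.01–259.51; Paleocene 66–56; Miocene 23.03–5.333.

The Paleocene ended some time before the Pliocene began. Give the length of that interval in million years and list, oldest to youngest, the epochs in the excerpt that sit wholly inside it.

50.667 million years; Eocene, Oligocene, Miocene

The Paleocene closes at 56 Ma and the Pliocene opens at 5.333 Ma, so the interval is 56 − 5.333 = 50.667 Myr.
An epoch fits inside if it starts at or after 56 Ma and ends at or before 5.333 Ma; oldest first that gives Eocene, Oligocene, Miocene.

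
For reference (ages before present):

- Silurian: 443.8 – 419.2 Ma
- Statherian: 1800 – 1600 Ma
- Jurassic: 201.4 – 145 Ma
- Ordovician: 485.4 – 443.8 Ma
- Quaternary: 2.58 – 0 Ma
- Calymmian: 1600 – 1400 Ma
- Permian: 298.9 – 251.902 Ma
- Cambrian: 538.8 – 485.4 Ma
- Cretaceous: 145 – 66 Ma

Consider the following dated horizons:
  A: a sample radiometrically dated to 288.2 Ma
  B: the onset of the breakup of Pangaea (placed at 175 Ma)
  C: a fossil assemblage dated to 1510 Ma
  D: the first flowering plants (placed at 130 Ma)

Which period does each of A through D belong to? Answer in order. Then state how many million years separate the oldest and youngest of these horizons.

Match each age against the start–end ranges in the excerpt: A = 288.2 Ma → Permian (298.9–251.902); B = 175 Ma → Jurassic (201.4–145); C = 1510 Ma → Calymmian (1600–1400); D = 130 Ma → Cretaceous (145–66).
The largest age is 1510 Ma and the smallest is 130 Ma; their difference is 1380 Myr.

A — Permian; B — Jurassic; C — Calymmian; D — Cretaceous; span 1380 million years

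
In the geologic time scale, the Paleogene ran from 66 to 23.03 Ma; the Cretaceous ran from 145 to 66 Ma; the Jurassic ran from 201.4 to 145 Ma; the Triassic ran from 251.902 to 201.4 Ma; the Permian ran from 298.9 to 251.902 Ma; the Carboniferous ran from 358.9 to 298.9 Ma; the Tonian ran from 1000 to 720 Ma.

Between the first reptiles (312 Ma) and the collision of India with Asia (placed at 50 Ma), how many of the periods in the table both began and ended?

The older date is 312 Ma and the younger is 50 Ma.
Periods with start < 312 and end > 50 Ma: Permian (298.9–251.902), Triassic (251.902–201.4), Jurassic (201.4–145), Cretaceous (145–66).
That is 4 complete periods.

4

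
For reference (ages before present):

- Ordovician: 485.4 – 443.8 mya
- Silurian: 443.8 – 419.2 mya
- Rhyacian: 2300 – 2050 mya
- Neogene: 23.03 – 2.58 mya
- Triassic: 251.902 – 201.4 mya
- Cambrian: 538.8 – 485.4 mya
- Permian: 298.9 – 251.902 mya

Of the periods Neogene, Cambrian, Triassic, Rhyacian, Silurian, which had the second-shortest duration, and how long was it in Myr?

Durations: Neogene 20.45; Cambrian 53.4; Triassic 50.502; Rhyacian 250; Silurian 24.6 Myr.
Sorted shortest-first: Neogene (20.45), Silurian (24.6), Triassic (50.502), Cambrian (53.4), Rhyacian (250).
The second shortest is Silurian at 24.6 Myr.

Silurian, 24.6 million years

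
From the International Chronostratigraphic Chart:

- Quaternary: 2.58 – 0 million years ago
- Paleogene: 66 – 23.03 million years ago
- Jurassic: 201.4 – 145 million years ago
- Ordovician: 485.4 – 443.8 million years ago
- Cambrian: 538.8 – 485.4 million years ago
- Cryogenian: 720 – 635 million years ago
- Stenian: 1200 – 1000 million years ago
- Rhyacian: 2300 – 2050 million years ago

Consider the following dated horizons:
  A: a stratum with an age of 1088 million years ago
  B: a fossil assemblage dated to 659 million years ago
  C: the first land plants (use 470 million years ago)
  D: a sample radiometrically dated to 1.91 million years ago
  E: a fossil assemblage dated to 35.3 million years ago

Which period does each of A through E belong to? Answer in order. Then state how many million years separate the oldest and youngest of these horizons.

A: 1088 Ma lies in 1200–1000 Ma, so Stenian.
B: 659 Ma lies in 720–635 Ma, so Cryogenian.
C: 470 Ma lies in 485.4–443.8 Ma, so Ordovician.
D: 1.91 Ma lies in 2.58–0 Ma, so Quaternary.
E: 35.3 Ma lies in 66–23.03 Ma, so Paleogene.
Oldest = 1088 Ma, youngest = 1.91 Ma → span 1086.09 Myr.

A — Stenian; B — Cryogenian; C — Ordovician; D — Quaternary; E — Paleogene; span 1086.09 million years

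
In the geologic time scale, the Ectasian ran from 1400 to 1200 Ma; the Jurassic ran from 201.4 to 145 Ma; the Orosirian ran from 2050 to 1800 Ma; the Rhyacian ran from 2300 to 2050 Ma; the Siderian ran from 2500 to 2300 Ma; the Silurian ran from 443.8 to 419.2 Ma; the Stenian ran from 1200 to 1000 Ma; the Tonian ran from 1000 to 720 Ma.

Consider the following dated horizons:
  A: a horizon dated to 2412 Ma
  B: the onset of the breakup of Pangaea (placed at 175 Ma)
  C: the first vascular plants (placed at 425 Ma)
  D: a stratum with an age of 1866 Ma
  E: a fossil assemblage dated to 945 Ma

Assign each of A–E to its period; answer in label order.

Match each age against the start–end ranges in the excerpt: A = 2412 Ma → Siderian (2500–2300); B = 175 Ma → Jurassic (201.4–145); C = 425 Ma → Silurian (443.8–419.2); D = 1866 Ma → Orosirian (2050–1800); E = 945 Ma → Tonian (1000–720).

A — Siderian; B — Jurassic; C — Silurian; D — Orosirian; E — Tonian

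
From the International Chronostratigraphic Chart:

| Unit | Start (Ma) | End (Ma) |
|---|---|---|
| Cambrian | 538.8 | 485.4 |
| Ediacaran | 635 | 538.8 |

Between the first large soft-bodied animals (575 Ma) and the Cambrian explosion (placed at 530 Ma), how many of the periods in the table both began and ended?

The older date is 575 Ma and the younger is 530 Ma.
No period both begins after 575 Ma and ends before 530 Ma, so the count is 0.

0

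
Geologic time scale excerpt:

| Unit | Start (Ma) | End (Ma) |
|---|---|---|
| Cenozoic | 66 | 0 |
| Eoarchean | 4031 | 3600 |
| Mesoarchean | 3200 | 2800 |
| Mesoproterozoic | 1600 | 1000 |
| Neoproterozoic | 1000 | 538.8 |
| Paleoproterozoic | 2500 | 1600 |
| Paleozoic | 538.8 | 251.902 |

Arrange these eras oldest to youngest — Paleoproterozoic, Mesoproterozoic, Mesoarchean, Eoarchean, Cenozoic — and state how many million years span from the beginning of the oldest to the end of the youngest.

From the excerpt: Paleoproterozoic 2500–1600; Mesoproterozoic 1600–1000; Mesoarchean 3200–2800; Eoarchean 4031–3600; Cenozoic 66–0 (Ma).
Larger Ma is earlier, so the oldest is Eoarchean and the youngest is Cenozoic; oldest to youngest: Eoarchean, Mesoarchean, Paleoproterozoic, Mesoproterozoic, Cenozoic.
Oldest start 4031 minus youngest end 0 gives 4031 Myr overall.

Eoarchean, Mesoarchean, Paleoproterozoic, Mesoproterozoic, Cenozoic; total span 4031 Myr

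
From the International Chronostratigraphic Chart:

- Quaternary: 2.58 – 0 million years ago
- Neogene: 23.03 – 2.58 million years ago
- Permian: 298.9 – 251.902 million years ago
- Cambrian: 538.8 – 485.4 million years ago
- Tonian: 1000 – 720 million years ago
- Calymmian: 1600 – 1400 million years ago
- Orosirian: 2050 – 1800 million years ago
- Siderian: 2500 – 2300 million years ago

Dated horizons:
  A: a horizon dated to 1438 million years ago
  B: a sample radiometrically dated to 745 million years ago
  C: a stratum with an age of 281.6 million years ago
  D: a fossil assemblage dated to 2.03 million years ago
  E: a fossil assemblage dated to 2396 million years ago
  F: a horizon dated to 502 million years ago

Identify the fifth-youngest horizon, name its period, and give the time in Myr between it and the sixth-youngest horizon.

A, in the Calymmian; 958 million years to E

Sorted youngest-first by Ma: D (2.03), C (281.6), F (502), B (745), A (1438), E (2396).
The fifth youngest is A at 1438 Ma, which lies in 1600–1400 Ma: the Calymmian.
The sixth youngest is E at 2396 Ma; separation = |1438 − 2396| = 958 Myr.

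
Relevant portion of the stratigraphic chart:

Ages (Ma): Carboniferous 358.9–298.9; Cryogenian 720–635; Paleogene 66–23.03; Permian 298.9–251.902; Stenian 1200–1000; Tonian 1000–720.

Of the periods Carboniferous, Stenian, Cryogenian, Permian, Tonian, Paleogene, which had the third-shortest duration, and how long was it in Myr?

Carboniferous, 60 million years

Durations: Carboniferous 60; Stenian 200; Cryogenian 85; Permian 46.998; Tonian 280; Paleogene 42.97 Myr.
Sorted shortest-first: Paleogene (42.97), Permian (46.998), Carboniferous (60), Cryogenian (85), Stenian (200), Tonian (280).
The third shortest is Carboniferous at 60 Myr.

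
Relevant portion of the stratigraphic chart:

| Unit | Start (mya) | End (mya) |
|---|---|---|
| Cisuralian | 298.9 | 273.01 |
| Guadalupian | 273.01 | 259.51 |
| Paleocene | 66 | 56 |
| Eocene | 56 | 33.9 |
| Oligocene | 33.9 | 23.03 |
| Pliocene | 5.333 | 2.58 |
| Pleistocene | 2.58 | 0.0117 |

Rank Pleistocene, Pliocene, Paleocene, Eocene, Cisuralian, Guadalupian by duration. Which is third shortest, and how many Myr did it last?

Start − end for each: Pleistocene 2.58 − 0.0117 = 2.5683; Pliocene 5.333 − 2.58 = 2.753; Paleocene 66 − 56 = 10; Eocene 56 − 33.9 = 22.1; Cisuralian 298.9 − 273.01 = 25.89; Guadalupian 273.01 − 259.51 = 13.5.
Ranking these from shortest: Pleistocene < Pliocene < Paleocene < Guadalupian < Eocene < Cisuralian.
Position 3 in that ranking is Paleocene, which lasted 10 Myr.

Paleocene, 10 million years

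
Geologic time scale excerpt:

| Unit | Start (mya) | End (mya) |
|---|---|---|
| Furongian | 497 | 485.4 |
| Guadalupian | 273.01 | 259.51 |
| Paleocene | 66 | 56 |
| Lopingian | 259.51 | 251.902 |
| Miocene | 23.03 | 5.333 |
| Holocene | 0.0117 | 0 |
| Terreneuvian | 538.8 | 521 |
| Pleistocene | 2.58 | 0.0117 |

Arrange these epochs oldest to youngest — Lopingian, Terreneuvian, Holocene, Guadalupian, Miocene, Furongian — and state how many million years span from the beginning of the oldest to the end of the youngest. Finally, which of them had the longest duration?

Terreneuvian, Furongian, Guadalupian, Lopingian, Miocene, Holocene; total span 538.8 Myr; longest is Terreneuvian

Start ages (Ma): Terreneuvian 538.8, Furongian 497, Guadalupian 273.01, Lopingian 259.51, Miocene 23.03, Holocene 0.0117.
Ordered oldest to youngest: Terreneuvian, Furongian, Guadalupian, Lopingian, Miocene, Holocene.
Span = 538.8 − 0 = 538.8 Myr.
Durations: Miocene 17.697, Holocene 0.0117, Guadalupian 13.5, Terreneuvian 17.8, Furongian 11.6, Lopingian 7.608 → longest is Terreneuvian (17.8 Myr).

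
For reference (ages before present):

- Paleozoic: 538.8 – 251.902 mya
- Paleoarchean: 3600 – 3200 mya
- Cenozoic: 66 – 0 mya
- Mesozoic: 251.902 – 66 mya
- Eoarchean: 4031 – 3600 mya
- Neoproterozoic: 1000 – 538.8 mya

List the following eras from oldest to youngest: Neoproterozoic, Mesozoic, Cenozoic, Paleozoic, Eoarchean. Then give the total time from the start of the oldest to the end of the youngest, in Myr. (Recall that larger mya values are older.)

Eoarchean, Neoproterozoic, Paleozoic, Mesozoic, Cenozoic; total span 4031 Myr

Start ages (Ma): Eoarchean 4031, Neoproterozoic 1000, Paleozoic 538.8, Mesozoic 251.902, Cenozoic 66.
Ordered oldest to youngest: Eoarchean, Neoproterozoic, Paleozoic, Mesozoic, Cenozoic.
Span = 4031 − 0 = 4031 Myr.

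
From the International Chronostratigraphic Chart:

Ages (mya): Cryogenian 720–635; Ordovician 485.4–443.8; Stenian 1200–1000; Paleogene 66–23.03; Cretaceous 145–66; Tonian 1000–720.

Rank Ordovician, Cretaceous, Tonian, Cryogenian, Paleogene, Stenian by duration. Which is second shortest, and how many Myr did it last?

Start − end for each: Ordovician 485.4 − 443.8 = 41.6; Cretaceous 145 − 66 = 79; Tonian 1000 − 720 = 280; Cryogenian 720 − 635 = 85; Paleogene 66 − 23.03 = 42.97; Stenian 1200 − 1000 = 200.
Ranking these from shortest: Ordovician < Paleogene < Cretaceous < Cryogenian < Stenian < Tonian.
Position 2 in that ranking is Paleogene, which lasted 42.97 Myr.

Paleogene, 42.97 million years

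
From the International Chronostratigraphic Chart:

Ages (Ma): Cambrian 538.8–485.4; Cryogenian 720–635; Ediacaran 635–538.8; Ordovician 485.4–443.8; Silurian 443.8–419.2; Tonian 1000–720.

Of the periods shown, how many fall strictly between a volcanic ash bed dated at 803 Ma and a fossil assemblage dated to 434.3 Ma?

The older date is 803 Ma and the younger is 434.3 Ma.
Periods with start < 803 and end > 434.3 Ma: Cryogenian (720–635), Ediacaran (635–538.8), Cambrian (538.8–485.4), Ordovician (485.4–443.8).
That is 4 complete periods.

4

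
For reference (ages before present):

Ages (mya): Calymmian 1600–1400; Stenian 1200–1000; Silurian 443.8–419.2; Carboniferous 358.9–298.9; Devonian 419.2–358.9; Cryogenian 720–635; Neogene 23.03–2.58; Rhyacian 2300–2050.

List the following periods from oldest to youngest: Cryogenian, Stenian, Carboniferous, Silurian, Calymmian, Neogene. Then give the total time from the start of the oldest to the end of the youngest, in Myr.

Start ages (Ma): Calymmian 1600, Stenian 1200, Cryogenian 720, Silurian 443.8, Carboniferous 358.9, Neogene 23.03.
Ordered oldest to youngest: Calymmian, Stenian, Cryogenian, Silurian, Carboniferous, Neogene.
Span = 1600 − 2.58 = 1597.42 Myr.

Calymmian → Stenian → Cryogenian → Silurian → Carboniferous → Neogene; total span 1597.42 Myr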